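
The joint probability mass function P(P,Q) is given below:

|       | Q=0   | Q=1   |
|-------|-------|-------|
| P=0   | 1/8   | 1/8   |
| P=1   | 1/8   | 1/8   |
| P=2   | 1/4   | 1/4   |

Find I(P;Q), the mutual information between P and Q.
Marginal P(P) (row sums):
  P(P=0) = 1/8 + 1/8 = 1/4
  P(P=1) = 1/8 + 1/8 = 1/4
  P(P=2) = 1/4 + 1/4 = 1/2
Marginal P(Q) (column sums):
  P(Q=0) = 1/8 + 1/8 + 1/4 = 1/2
  P(Q=1) = 1/8 + 1/8 + 1/4 = 1/2

H(P) = -[(1/4)·log₂(1/4) + (1/4)·log₂(1/4) + (1/2)·log₂(1/2)]
  = 0.5000 + 0.5000 + 0.5000
  = 1.5000 bits
H(Q) = -[(1/2)·log₂(1/2) + (1/2)·log₂(1/2)]
  = 0.5000 + 0.5000
  = 1.0000 bits
H(P,Q) = -[(1/8)·log₂(1/8) + (1/8)·log₂(1/8) + (1/8)·log₂(1/8) + (1/8)·log₂(1/8) + (1/4)·log₂(1/4) + (1/4)·log₂(1/4)]
  = 0.3750 + 0.3750 + 0.3750 + 0.3750 + 0.5000 + 0.5000
  = 2.5000 bits

I(P;Q) = H(P) + H(Q) - H(P,Q)
  = 1.5000 + 1.0000 - 2.5000
  = 0.0000 bits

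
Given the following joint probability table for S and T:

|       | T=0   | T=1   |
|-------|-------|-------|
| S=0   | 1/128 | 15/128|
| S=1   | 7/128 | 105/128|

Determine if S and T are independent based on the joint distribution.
Marginal P(S) (row sums):
  P(S=0) = 1/128 + 15/128 = 1/8
  P(S=1) = 7/128 + 105/128 = 7/8
Marginal P(T) (column sums):
  P(T=0) = 1/128 + 7/128 = 1/16
  P(T=1) = 15/128 + 105/128 = 15/16

S and T are independent iff P(S=i,T=j) = P(S=i)·P(T=j) for every cell.
  P(S=0)·P(T=0) = 1/8 × 1/16 = 1/128 = P(S=0,T=0) ✓
  P(S=0)·P(T=1) = 1/8 × 15/16 = 15/128 = P(S=0,T=1) ✓
  P(S=1)·P(T=0) = 7/8 × 1/16 = 7/128 = P(S=1,T=0) ✓
  P(S=1)·P(T=1) = 7/8 × 15/16 = 105/128 = P(S=1,T=1) ✓

Yes, S and T are independent: every cell factors, so I(S;T) = 0 bits.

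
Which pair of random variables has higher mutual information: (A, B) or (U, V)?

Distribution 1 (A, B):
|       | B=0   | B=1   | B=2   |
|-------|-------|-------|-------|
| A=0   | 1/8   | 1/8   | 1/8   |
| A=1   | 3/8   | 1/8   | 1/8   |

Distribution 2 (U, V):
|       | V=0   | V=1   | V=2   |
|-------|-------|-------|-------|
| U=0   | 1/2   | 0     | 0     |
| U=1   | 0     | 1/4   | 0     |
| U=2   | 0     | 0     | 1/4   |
Distribution 1 (A, B):
Marginal P(A) (row sums):
  P(A=0) = 1/8 + 1/8 + 1/8 = 3/8
  P(A=1) = 3/8 + 1/8 + 1/8 = 5/8
Marginal P(B) (column sums):
  P(B=0) = 1/8 + 3/8 = 1/2
  P(B=1) = 1/8 + 1/8 = 1/4
  P(B=2) = 1/8 + 1/8 = 1/4

H(A) = -[(3/8)·log₂(3/8) + (5/8)·log₂(5/8)]
  = 0.5306 + 0.4238
  = 0.9544 bits
H(B) = -[(1/2)·log₂(1/2) + (1/4)·log₂(1/4) + (1/4)·log₂(1/4)]
  = 0.5000 + 0.5000 + 0.5000
  = 1.5000 bits
H(A,B) = -[(1/8)·log₂(1/8) + (1/8)·log₂(1/8) + (1/8)·log₂(1/8) + (3/8)·log₂(3/8) + (1/8)·log₂(1/8) + (1/8)·log₂(1/8)]
  = 0.3750 + 0.3750 + 0.3750 + 0.5306 + 0.3750 + 0.3750
  = 2.4056 bits

I(A;B) = H(A) + H(B) - H(A,B)
  = 0.9544 + 1.5000 - 2.4056
  = 0.0488 bits

Distribution 2 (U, V):
Marginal P(U) (row sums):
  P(U=0) = 1/2 + 0 + 0 = 1/2
  P(U=1) = 0 + 1/4 + 0 = 1/4
  P(U=2) = 0 + 0 + 1/4 = 1/4
Marginal P(V) (column sums):
  P(V=0) = 1/2 + 0 + 0 = 1/2
  P(V=1) = 0 + 1/4 + 0 = 1/4
  P(V=2) = 0 + 0 + 1/4 = 1/4

H(U) = -[(1/2)·log₂(1/2) + (1/4)·log₂(1/4) + (1/4)·log₂(1/4)]
  = 0.5000 + 0.5000 + 0.5000
  = 1.5000 bits
H(V) = -[(1/2)·log₂(1/2) + (1/4)·log₂(1/4) + (1/4)·log₂(1/4)]
  = 0.5000 + 0.5000 + 0.5000
  = 1.5000 bits
H(U,V) = -[(1/2)·log₂(1/2) + (1/4)·log₂(1/4) + (1/4)·log₂(1/4)]
  = 0.5000 + 0.5000 + 0.5000
  = 1.5000 bits

I(U;V) = H(U) + H(V) - H(U,V)
  = 1.5000 + 1.5000 - 1.5000
  = 1.5000 bits

I(U;V) = 1.5000 bits > I(A;B) = 0.0488 bits, so (U, V) has the higher mutual information (stronger dependence).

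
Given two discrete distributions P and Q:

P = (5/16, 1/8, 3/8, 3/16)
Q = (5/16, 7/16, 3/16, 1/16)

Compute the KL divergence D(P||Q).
D(P||Q) = Σ P(i) log₂(P(i)/Q(i))
  i=0: (5/16) × log₂((5/16)/(5/16)) = (5/16) × log₂(1) = 0.0000
  i=1: (1/8) × log₂((1/8)/(7/16)) = (1/8) × log₂(2/7) = -0.2259
  i=2: (3/8) × log₂((3/8)/(3/16)) = (3/8) × log₂(2) = 0.3750
  i=3: (3/16) × log₂((3/16)/(1/16)) = (3/16) × log₂(3) = 0.2972
D(P||Q) = 0.0000 - 0.2259 + 0.3750 + 0.2972
  = 0.4463 bits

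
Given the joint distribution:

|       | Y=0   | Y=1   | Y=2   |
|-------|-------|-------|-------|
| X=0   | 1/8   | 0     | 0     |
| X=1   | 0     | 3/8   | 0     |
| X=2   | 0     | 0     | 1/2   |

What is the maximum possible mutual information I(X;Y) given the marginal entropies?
The upper bound on mutual information is I(X;Y) ≤ min(H(X), H(Y)).

Marginal P(X) (row sums):
  P(X=0) = 1/8 + 0 + 0 = 1/8
  P(X=1) = 0 + 3/8 + 0 = 3/8
  P(X=2) = 0 + 0 + 1/2 = 1/2
Marginal P(Y) (column sums):
  P(Y=0) = 1/8 + 0 + 0 = 1/8
  P(Y=1) = 0 + 3/8 + 0 = 3/8
  P(Y=2) = 0 + 0 + 1/2 = 1/2

H(X) = -[(1/8)·log₂(1/8) + (3/8)·log₂(3/8) + (1/2)·log₂(1/2)]
  = 0.3750 + 0.5306 + 0.5000
  = 1.4056 bits
H(Y) = -[(1/8)·log₂(1/8) + (3/8)·log₂(3/8) + (1/2)·log₂(1/2)]
  = 0.3750 + 0.5306 + 0.5000
  = 1.4056 bits

Maximum possible I(X;Y) = min(1.4056, 1.4056) = 1.4056 bits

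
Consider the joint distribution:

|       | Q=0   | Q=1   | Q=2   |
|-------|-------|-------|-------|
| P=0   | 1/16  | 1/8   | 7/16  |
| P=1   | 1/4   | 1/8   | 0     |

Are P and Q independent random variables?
Marginal P(P) (row sums):
  P(P=0) = 1/16 + 1/8 + 7/16 = 5/8
  P(P=1) = 1/4 + 1/8 + 0 = 3/8
Marginal P(Q) (column sums):
  P(Q=0) = 1/16 + 1/4 = 5/16
  P(Q=1) = 1/8 + 1/8 = 1/4
  P(Q=2) = 7/16 + 0 = 7/16

P and Q are independent iff P(P=i,Q=j) = P(P=i)·P(Q=j) for every cell.
  P(P=0)·P(Q=0) = 5/8 × 5/16 = 25/128, but P(P=0,Q=0) = 1/16 ✗

No, P and Q are not independent. Quantitatively, I(P;Q) > 0:

H(P) = -[(5/8)·log₂(5/8) + (3/8)·log₂(3/8)]
  = 0.4238 + 0.5306
  = 0.9544 bits
H(Q) = -[(5/16)·log₂(5/16) + (1/4)·log₂(1/4) + (7/16)·log₂(7/16)]
  = 0.5244 + 0.5000 + 0.5218
  = 1.5462 bits
H(P,Q) = -[(1/16)·log₂(1/16) + (1/8)·log₂(1/8) + (7/16)·log₂(7/16) + (1/4)·log₂(1/4) + (1/8)·log₂(1/8)]
  = 0.2500 + 0.3750 + 0.5218 + 0.5000 + 0.3750
  = 2.0218 bits
I(P;Q) = H(P) + H(Q) - H(P,Q) = 0.9544 + 1.5462 - 2.0218 = 0.4788 bits > 0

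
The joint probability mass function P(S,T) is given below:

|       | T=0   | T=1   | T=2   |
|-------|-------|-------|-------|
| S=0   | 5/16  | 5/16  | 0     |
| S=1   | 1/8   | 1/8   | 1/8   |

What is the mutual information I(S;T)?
Marginal P(S) (row sums):
  P(S=0) = 5/16 + 5/16 + 0 = 5/8
  P(S=1) = 1/8 + 1/8 + 1/8 = 3/8
Marginal P(T) (column sums):
  P(T=0) = 5/16 + 1/8 = 7/16
  P(T=1) = 5/16 + 1/8 = 7/16
  P(T=2) = 0 + 1/8 = 1/8

H(S) = -[(5/8)·log₂(5/8) + (3/8)·log₂(3/8)]
  = 0.4238 + 0.5306
  = 0.9544 bits
H(T) = -[(7/16)·log₂(7/16) + (7/16)·log₂(7/16) + (1/8)·log₂(1/8)]
  = 0.5218 + 0.5218 + 0.3750
  = 1.4186 bits
H(S,T) = -[(5/16)·log₂(5/16) + (5/16)·log₂(5/16) + (1/8)·log₂(1/8) + (1/8)·log₂(1/8) + (1/8)·log₂(1/8)]
  = 0.5244 + 0.5244 + 0.3750 + 0.3750 + 0.3750
  = 2.1738 bits

I(S;T) = H(S) + H(T) - H(S,T)
  = 0.9544 + 1.4186 - 2.1738
  = 0.1992 bits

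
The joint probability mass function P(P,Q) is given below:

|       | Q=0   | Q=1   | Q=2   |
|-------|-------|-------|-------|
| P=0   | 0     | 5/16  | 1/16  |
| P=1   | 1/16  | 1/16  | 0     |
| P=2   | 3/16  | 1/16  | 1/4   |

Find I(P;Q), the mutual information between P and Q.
Marginal P(P) (row sums):
  P(P=0) = 0 + 5/16 + 1/16 = 3/8
  P(P=1) = 1/16 + 1/16 + 0 = 1/8
  P(P=2) = 3/16 + 1/16 + 1/4 = 1/2
Marginal P(Q) (column sums):
  P(Q=0) = 0 + 1/16 + 3/16 = 1/4
  P(Q=1) = 5/16 + 1/16 + 1/16 = 7/16
  P(Q=2) = 1/16 + 0 + 1/4 = 5/16

H(P) = -[(3/8)·log₂(3/8) + (1/8)·log₂(1/8) + (1/2)·log₂(1/2)]
  = 0.5306 + 0.3750 + 0.5000
  = 1.4056 bits
H(Q) = -[(1/4)·log₂(1/4) + (7/16)·log₂(7/16) + (5/16)·log₂(5/16)]
  = 0.5000 + 0.5218 + 0.5244
  = 1.5462 bits
H(P,Q) = -[(5/16)·log₂(5/16) + (1/16)·log₂(1/16) + (1/16)·log₂(1/16) + (1/16)·log₂(1/16) + (3/16)·log₂(3/16) + (1/16)·log₂(1/16) + (1/4)·log₂(1/4)]
  = 0.5244 + 0.2500 + 0.2500 + 0.2500 + 0.4528 + 0.2500 + 0.5000
  = 2.4772 bits

I(P;Q) = H(P) + H(Q) - H(P,Q)
  = 1.4056 + 1.5462 - 2.4772
  = 0.4746 bits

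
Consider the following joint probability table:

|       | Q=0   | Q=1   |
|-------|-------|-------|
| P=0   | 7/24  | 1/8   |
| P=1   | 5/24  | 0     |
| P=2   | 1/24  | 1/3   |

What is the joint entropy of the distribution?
H(P,Q) = -Σ P(P,Q) log₂ P(P,Q), summed over the non-zero cells:
H(P,Q) = -[(7/24)·log₂(7/24) + (1/8)·log₂(1/8) + (5/24)·log₂(5/24) + (1/24)·log₂(1/24) + (1/3)·log₂(1/3)]
  = 0.5185 + 0.3750 + 0.4715 + 0.1910 + 0.5283
  = 2.0843 bits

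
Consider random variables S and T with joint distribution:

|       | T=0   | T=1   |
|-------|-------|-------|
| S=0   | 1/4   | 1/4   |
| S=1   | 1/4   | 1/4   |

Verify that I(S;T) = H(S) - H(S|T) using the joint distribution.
Left side, from I(S;T) = H(S) + H(T) - H(S,T):
Marginal P(S) (row sums):
  P(S=0) = 1/4 + 1/4 = 1/2
  P(S=1) = 1/4 + 1/4 = 1/2
Marginal P(T) (column sums):
  P(T=0) = 1/4 + 1/4 = 1/2
  P(T=1) = 1/4 + 1/4 = 1/2

H(S) = -[(1/2)·log₂(1/2) + (1/2)·log₂(1/2)]
  = 0.5000 + 0.5000
  = 1.0000 bits
H(T) = -[(1/2)·log₂(1/2) + (1/2)·log₂(1/2)]
  = 0.5000 + 0.5000
  = 1.0000 bits
H(S,T) = -[(1/4)·log₂(1/4) + (1/4)·log₂(1/4) + (1/4)·log₂(1/4) + (1/4)·log₂(1/4)]
  = 0.5000 + 0.5000 + 0.5000 + 0.5000
  = 2.0000 bits

I(S;T) = H(S) + H(T) - H(S,T)
  = 1.0000 + 1.0000 - 2.0000
  = 0.0000 bits

Right side, with H(S|T) computed directly from the conditional probabilities:
H(S|T) = -Σ P(S,T)·log₂ P(S|T), where P(S|T) = P(S,T) / P(T)
  (S=0,T=0): P(S|T) = (1/4)/(1/2) = 1/2;  -(1/4)·log₂(1/2) = 0.2500
  (S=0,T=1): P(S|T) = (1/4)/(1/2) = 1/2;  -(1/4)·log₂(1/2) = 0.2500
  (S=1,T=0): P(S|T) = (1/4)/(1/2) = 1/2;  -(1/4)·log₂(1/2) = 0.2500
  (S=1,T=1): P(S|T) = (1/4)/(1/2) = 1/2;  -(1/4)·log₂(1/2) = 0.2500
H(S|T) = 0.2500 + 0.2500 + 0.2500 + 0.2500
  = 1.0000 bits
H(S) - H(S|T) = 1.0000 - 1.0000 = 0.0000 bits

Both sides equal 0.0000 bits, so I(S;T) = H(S) - H(S|T) ✓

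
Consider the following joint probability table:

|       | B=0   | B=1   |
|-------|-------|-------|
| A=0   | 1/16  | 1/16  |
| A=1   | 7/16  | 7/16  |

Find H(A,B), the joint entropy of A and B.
H(A,B) = -Σ P(A,B) log₂ P(A,B), summed over the non-zero cells:
H(A,B) = -[(1/16)·log₂(1/16) + (1/16)·log₂(1/16) + (7/16)·log₂(7/16) + (7/16)·log₂(7/16)]
  = 0.2500 + 0.2500 + 0.5218 + 0.5218
  = 1.5436 bits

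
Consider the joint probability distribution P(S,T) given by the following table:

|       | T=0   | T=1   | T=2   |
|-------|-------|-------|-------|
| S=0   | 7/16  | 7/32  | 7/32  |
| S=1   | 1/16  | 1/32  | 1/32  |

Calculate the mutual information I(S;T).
Marginal P(S) (row sums):
  P(S=0) = 7/16 + 7/32 + 7/32 = 7/8
  P(S=1) = 1/16 + 1/32 + 1/32 = 1/8
Marginal P(T) (column sums):
  P(T=0) = 7/16 + 1/16 = 1/2
  P(T=1) = 7/32 + 1/32 = 1/4
  P(T=2) = 7/32 + 1/32 = 1/4

H(S) = -[(7/8)·log₂(7/8) + (1/8)·log₂(1/8)]
  = 0.1686 + 0.3750
  = 0.5436 bits
H(T) = -[(1/2)·log₂(1/2) + (1/4)·log₂(1/4) + (1/4)·log₂(1/4)]
  = 0.5000 + 0.5000 + 0.5000
  = 1.5000 bits
H(S,T) = -[(7/16)·log₂(7/16) + (7/32)·log₂(7/32) + (7/32)·log₂(7/32) + (1/16)·log₂(1/16) + (1/32)·log₂(1/32) + (1/32)·log₂(1/32)]
  = 0.5218 + 0.4796 + 0.4796 + 0.2500 + 0.1563 + 0.1563
  = 2.0436 bits

I(S;T) = H(S) + H(T) - H(S,T)
  = 0.5436 + 1.5000 - 2.0436
  = 0.0000 bits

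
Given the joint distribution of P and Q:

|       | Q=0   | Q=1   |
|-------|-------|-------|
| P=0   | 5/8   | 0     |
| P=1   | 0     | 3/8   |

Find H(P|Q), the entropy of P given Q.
Marginal P(Q) (column sums):
  P(Q=0) = 5/8 + 0 = 5/8
  P(Q=1) = 0 + 3/8 = 3/8

H(P|Q) = -Σ P(P,Q)·log₂ P(P|Q), where P(P|Q) = P(P,Q) / P(Q)
  (cells with P(P,Q) = 0 contribute 0)
  (P=0,Q=0): P(P|Q) = (5/8)/(5/8) = 1;  -(5/8)·log₂(1) = 0.0000
  (P=1,Q=1): P(P|Q) = (3/8)/(3/8) = 1;  -(3/8)·log₂(1) = 0.0000
H(P|Q) = 0.0000 + 0.0000
  = 0.0000 bits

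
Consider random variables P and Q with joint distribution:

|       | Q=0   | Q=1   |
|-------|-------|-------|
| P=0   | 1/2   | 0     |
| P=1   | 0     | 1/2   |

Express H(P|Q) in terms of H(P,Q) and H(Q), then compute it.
H(P|Q) = H(P,Q) - H(Q)

Marginal P(Q) (column sums):
  P(Q=0) = 1/2 + 0 = 1/2
  P(Q=1) = 0 + 1/2 = 1/2

H(P,Q) = -[(1/2)·log₂(1/2) + (1/2)·log₂(1/2)]
  = 0.5000 + 0.5000
  = 1.0000 bits
H(Q) = -[(1/2)·log₂(1/2) + (1/2)·log₂(1/2)]
  = 0.5000 + 0.5000
  = 1.0000 bits

H(P|Q) = 1.0000 - 1.0000 = 0.0000 bits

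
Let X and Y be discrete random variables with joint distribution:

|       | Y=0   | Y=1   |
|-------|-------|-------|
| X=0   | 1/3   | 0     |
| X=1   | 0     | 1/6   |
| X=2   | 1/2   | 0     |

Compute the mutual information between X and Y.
Marginal P(X) (row sums):
  P(X=0) = 1/3 + 0 = 1/3
  P(X=1) = 0 + 1/6 = 1/6
  P(X=2) = 1/2 + 0 = 1/2
Marginal P(Y) (column sums):
  P(Y=0) = 1/3 + 0 + 1/2 = 5/6
  P(Y=1) = 0 + 1/6 + 0 = 1/6

H(X) = -[(1/3)·log₂(1/3) + (1/6)·log₂(1/6) + (1/2)·log₂(1/2)]
  = 0.5283 + 0.4308 + 0.5000
  = 1.4591 bits
H(Y) = -[(5/6)·log₂(5/6) + (1/6)·log₂(1/6)]
  = 0.2192 + 0.4308
  = 0.6500 bits
H(X,Y) = -[(1/3)·log₂(1/3) + (1/6)·log₂(1/6) + (1/2)·log₂(1/2)]
  = 0.5283 + 0.4308 + 0.5000
  = 1.4591 bits

I(X;Y) = H(X) + H(Y) - H(X,Y)
  = 1.4591 + 0.6500 - 1.4591
  = 0.6500 bits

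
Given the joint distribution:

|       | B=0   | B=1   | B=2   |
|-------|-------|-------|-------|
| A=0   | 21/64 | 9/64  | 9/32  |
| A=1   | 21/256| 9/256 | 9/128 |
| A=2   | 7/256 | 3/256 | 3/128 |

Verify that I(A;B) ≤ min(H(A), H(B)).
Marginal P(A) (row sums):
  P(A=0) = 21/64 + 9/64 + 9/32 = 3/4
  P(A=1) = 21/256 + 9/256 + 9/128 = 3/16
  P(A=2) = 7/256 + 3/256 + 3/128 = 1/16
Marginal P(B) (column sums):
  P(B=0) = 21/64 + 21/256 + 7/256 = 7/16
  P(B=1) = 9/64 + 9/256 + 3/256 = 3/16
  P(B=2) = 9/32 + 9/128 + 3/128 = 3/8

H(A) = -[(3/4)·log₂(3/4) + (3/16)·log₂(3/16) + (1/16)·log₂(1/16)]
  = 0.3113 + 0.4528 + 0.2500
  = 1.0141 bits
H(B) = -[(7/16)·log₂(7/16) + (3/16)·log₂(3/16) + (3/8)·log₂(3/8)]
  = 0.5218 + 0.4528 + 0.5306
  = 1.5052 bits
H(A,B) = -[(21/64)·log₂(21/64) + (9/64)·log₂(9/64) + (9/32)·log₂(9/32) + (21/256)·log₂(21/256) + (9/256)·log₂(9/256) + (9/128)·log₂(9/128) + (7/256)·log₂(7/256) + (3/256)·log₂(3/256) + (3/128)·log₂(3/128)]
  = 0.5275 + 0.3980 + 0.5147 + 0.2959 + 0.1698 + 0.2693 + 0.1420 + 0.0752 + 0.1269
  = 2.5193 bits

I(A;B) = H(A) + H(B) - H(A,B)
  = 1.0141 + 1.5052 - 2.5193
  = 0.0000 bits

min(H(A), H(B)) = min(1.0141, 1.5052) = 1.0141 bits
Since 0.0000 ≤ 1.0141, the bound is satisfied ✓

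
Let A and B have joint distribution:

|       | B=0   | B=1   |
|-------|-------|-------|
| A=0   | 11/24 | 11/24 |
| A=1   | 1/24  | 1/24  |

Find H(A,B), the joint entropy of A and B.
H(A,B) = -Σ P(A,B) log₂ P(A,B), summed over the non-zero cells:
H(A,B) = -[(11/24)·log₂(11/24) + (11/24)·log₂(11/24) + (1/24)·log₂(1/24) + (1/24)·log₂(1/24)]
  = 0.5159 + 0.5159 + 0.1910 + 0.1910
  = 1.4138 bits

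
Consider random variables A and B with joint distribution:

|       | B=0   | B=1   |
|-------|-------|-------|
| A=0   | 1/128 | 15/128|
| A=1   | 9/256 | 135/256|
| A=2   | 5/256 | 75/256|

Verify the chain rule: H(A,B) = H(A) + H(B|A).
Left side:
H(A,B) = -[(1/128)·log₂(1/128) + (15/128)·log₂(15/128) + (9/256)·log₂(9/256) + (135/256)·log₂(135/256) + (5/256)·log₂(5/256) + (75/256)·log₂(75/256)]
  = 0.0547 + 0.3625 + 0.1698 + 0.4868 + 0.1109 + 0.5189
  = 1.7036 bits

Right side:
Marginal P(A) (row sums):
  P(A=0) = 1/128 + 15/128 = 1/8
  P(A=1) = 9/256 + 135/256 = 9/16
  P(A=2) = 5/256 + 75/256 = 5/16
H(A) = -[(1/8)·log₂(1/8) + (9/16)·log₂(9/16) + (5/16)·log₂(5/16)]
  = 0.3750 + 0.4669 + 0.5244
  = 1.3663 bits
H(B|A) = -Σ P(A,B)·log₂ P(B|A), where P(B|A) = P(A,B) / P(A)
  (A=0,B=0): P(B|A) = (1/128)/(1/8) = 1/16;  -(1/128)·log₂(1/16) = 0.0313
  (A=0,B=1): P(B|A) = (15/128)/(1/8) = 15/16;  -(15/128)·log₂(15/16) = 0.0109
  (A=1,B=0): P(B|A) = (9/256)/(9/16) = 1/16;  -(9/256)·log₂(1/16) = 0.1406
  (A=1,B=1): P(B|A) = (135/256)/(9/16) = 15/16;  -(135/256)·log₂(15/16) = 0.0491
  (A=2,B=0): P(B|A) = (5/256)/(5/16) = 1/16;  -(5/256)·log₂(1/16) = 0.0781
  (A=2,B=1): P(B|A) = (75/256)/(5/16) = 15/16;  -(75/256)·log₂(15/16) = 0.0273
H(B|A) = 0.0313 + 0.0109 + 0.1406 + 0.0491 + 0.0781 + 0.0273
  = 0.3373 bits
H(A) + H(B|A) = 1.3663 + 0.3373 = 1.7036 bits

Both sides equal 1.7036 bits, so the chain rule holds ✓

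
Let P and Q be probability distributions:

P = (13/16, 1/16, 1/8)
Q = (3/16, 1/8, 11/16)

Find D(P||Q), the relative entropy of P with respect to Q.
D(P||Q) = Σ P(i) log₂(P(i)/Q(i))
  i=0: (13/16) × log₂((13/16)/(3/16)) = (13/16) × log₂(13/3) = 1.7188
  i=1: (1/16) × log₂((1/16)/(1/8)) = (1/16) × log₂(1/2) = -0.0625
  i=2: (1/8) × log₂((1/8)/(11/16)) = (1/8) × log₂(2/11) = -0.3074
D(P||Q) = 1.7188 - 0.0625 - 0.3074
  = 1.3489 bits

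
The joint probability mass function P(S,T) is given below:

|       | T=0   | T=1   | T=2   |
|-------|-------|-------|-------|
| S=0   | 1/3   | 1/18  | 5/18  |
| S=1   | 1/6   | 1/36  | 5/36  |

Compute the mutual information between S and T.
Marginal P(S) (row sums):
  P(S=0) = 1/3 + 1/18 + 5/18 = 2/3
  P(S=1) = 1/6 + 1/36 + 5/36 = 1/3
Marginal P(T) (column sums):
  P(T=0) = 1/3 + 1/6 = 1/2
  P(T=1) = 1/18 + 1/36 = 1/12
  P(T=2) = 5/18 + 5/36 = 5/12

H(S) = -[(2/3)·log₂(2/3) + (1/3)·log₂(1/3)]
  = 0.3900 + 0.5283
  = 0.9183 bits
H(T) = -[(1/2)·log₂(1/2) + (1/12)·log₂(1/12) + (5/12)·log₂(5/12)]
  = 0.5000 + 0.2987 + 0.5263
  = 1.3250 bits
H(S,T) = -[(1/3)·log₂(1/3) + (1/18)·log₂(1/18) + (5/18)·log₂(5/18) + (1/6)·log₂(1/6) + (1/36)·log₂(1/36) + (5/36)·log₂(5/36)]
  = 0.5283 + 0.2317 + 0.5133 + 0.4308 + 0.1436 + 0.3956
  = 2.2433 bits

I(S;T) = H(S) + H(T) - H(S,T)
  = 0.9183 + 1.3250 - 2.2433
  = 0.0000 bits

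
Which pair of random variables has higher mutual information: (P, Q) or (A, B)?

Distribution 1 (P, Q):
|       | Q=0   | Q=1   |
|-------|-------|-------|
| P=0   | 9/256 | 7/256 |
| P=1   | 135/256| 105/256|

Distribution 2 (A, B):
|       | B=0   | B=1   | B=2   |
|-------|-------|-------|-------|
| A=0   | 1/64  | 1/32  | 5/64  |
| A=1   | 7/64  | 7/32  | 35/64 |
Distribution 1 (P, Q):
Marginal P(P) (row sums):
  P(P=0) = 9/256 + 7/256 = 1/16
  P(P=1) = 135/256 + 105/256 = 15/16
Marginal P(Q) (column sums):
  P(Q=0) = 9/256 + 135/256 = 9/16
  P(Q=1) = 7/256 + 105/256 = 7/16

H(P) = -[(1/16)·log₂(1/16) + (15/16)·log₂(15/16)]
  = 0.2500 + 0.0873
  = 0.3373 bits
H(Q) = -[(9/16)·log₂(9/16) + (7/16)·log₂(7/16)]
  = 0.4669 + 0.5218
  = 0.9887 bits
H(P,Q) = -[(9/256)·log₂(9/256) + (7/256)·log₂(7/256) + (135/256)·log₂(135/256) + (105/256)·log₂(105/256)]
  = 0.1698 + 0.1420 + 0.4868 + 0.5274
  = 1.3260 bits

I(P;Q) = H(P) + H(Q) - H(P,Q)
  = 0.3373 + 0.9887 - 1.3260
  = 0.0000 bits

Distribution 2 (A, B):
Marginal P(A) (row sums):
  P(A=0) = 1/64 + 1/32 + 5/64 = 1/8
  P(A=1) = 7/64 + 7/32 + 35/64 = 7/8
Marginal P(B) (column sums):
  P(B=0) = 1/64 + 7/64 = 1/8
  P(B=1) = 1/32 + 7/32 = 1/4
  P(B=2) = 5/64 + 35/64 = 5/8

H(A) = -[(1/8)·log₂(1/8) + (7/8)·log₂(7/8)]
  = 0.3750 + 0.1686
  = 0.5436 bits
H(B) = -[(1/8)·log₂(1/8) + (1/4)·log₂(1/4) + (5/8)·log₂(5/8)]
  = 0.3750 + 0.5000 + 0.4238
  = 1.2988 bits
H(A,B) = -[(1/64)·log₂(1/64) + (1/32)·log₂(1/32) + (5/64)·log₂(5/64) + (7/64)·log₂(7/64) + (7/32)·log₂(7/32) + (35/64)·log₂(35/64)]
  = 0.0938 + 0.1563 + 0.2873 + 0.3492 + 0.4796 + 0.4762
  = 1.8424 bits

I(A;B) = H(A) + H(B) - H(A,B)
  = 0.5436 + 1.2988 - 1.8424
  = 0.0000 bits

Both joint tables factor as the product of their marginals, so I(P;Q) = I(A;B) = 0 bits: neither is larger (both pairs are independent).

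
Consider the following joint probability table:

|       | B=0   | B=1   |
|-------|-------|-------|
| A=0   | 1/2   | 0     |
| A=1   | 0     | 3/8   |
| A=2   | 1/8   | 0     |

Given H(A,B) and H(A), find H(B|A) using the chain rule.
From the chain rule: H(A,B) = H(A) + H(B|A)
Therefore: H(B|A) = H(A,B) - H(A)

H(A,B) = -[(1/2)·log₂(1/2) + (3/8)·log₂(3/8) + (1/8)·log₂(1/8)]
  = 0.5000 + 0.5306 + 0.3750
  = 1.4056 bits
Marginal P(A) (row sums):
  P(A=0) = 1/2 + 0 = 1/2
  P(A=1) = 0 + 3/8 = 3/8
  P(A=2) = 1/8 + 0 = 1/8
H(A) = -[(1/2)·log₂(1/2) + (3/8)·log₂(3/8) + (1/8)·log₂(1/8)]
  = 0.5000 + 0.5306 + 0.3750
  = 1.4056 bits

H(B|A) = 1.4056 - 1.4056 = 0.0000 bits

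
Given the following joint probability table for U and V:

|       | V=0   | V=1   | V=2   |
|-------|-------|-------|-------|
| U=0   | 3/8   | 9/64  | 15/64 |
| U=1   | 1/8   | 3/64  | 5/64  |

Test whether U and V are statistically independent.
Marginal P(U) (row sums):
  P(U=0) = 3/8 + 9/64 + 15/64 = 3/4
  P(U=1) = 1/8 + 3/64 + 5/64 = 1/4
Marginal P(V) (column sums):
  P(V=0) = 3/8 + 1/8 = 1/2
  P(V=1) = 9/64 + 3/64 = 3/16
  P(V=2) = 15/64 + 5/64 = 5/16

U and V are independent iff P(U=i,V=j) = P(U=i)·P(V=j) for every cell.
  P(U=0)·P(V=0) = 3/4 × 1/2 = 3/8 = P(U=0,V=0) ✓
  P(U=0)·P(V=1) = 3/4 × 3/16 = 9/64 = P(U=0,V=1) ✓
  P(U=0)·P(V=2) = 3/4 × 5/16 = 15/64 = P(U=0,V=2) ✓
  P(U=1)·P(V=0) = 1/4 × 1/2 = 1/8 = P(U=1,V=0) ✓
  P(U=1)·P(V=1) = 1/4 × 3/16 = 3/64 = P(U=1,V=1) ✓
  P(U=1)·P(V=2) = 1/4 × 5/16 = 5/64 = P(U=1,V=2) ✓

Yes, U and V are independent: every cell factors, so I(U;V) = 0 bits.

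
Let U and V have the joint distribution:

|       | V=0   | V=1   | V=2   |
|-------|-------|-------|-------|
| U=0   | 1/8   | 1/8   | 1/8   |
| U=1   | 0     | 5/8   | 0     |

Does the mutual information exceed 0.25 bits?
Marginal P(U) (row sums):
  P(U=0) = 1/8 + 1/8 + 1/8 = 3/8
  P(U=1) = 0 + 5/8 + 0 = 5/8
Marginal P(V) (column sums):
  P(V=0) = 1/8 + 0 = 1/8
  P(V=1) = 1/8 + 5/8 = 3/4
  P(V=2) = 1/8 + 0 = 1/8

H(U) = -[(3/8)·log₂(3/8) + (5/8)·log₂(5/8)]
  = 0.5306 + 0.4238
  = 0.9544 bits
H(V) = -[(1/8)·log₂(1/8) + (3/4)·log₂(3/4) + (1/8)·log₂(1/8)]
  = 0.3750 + 0.3113 + 0.3750
  = 1.0613 bits
H(U,V) = -[(1/8)·log₂(1/8) + (1/8)·log₂(1/8) + (1/8)·log₂(1/8) + (5/8)·log₂(5/8)]
  = 0.3750 + 0.3750 + 0.3750 + 0.4238
  = 1.5488 bits

I(U;V) = H(U) + H(V) - H(U,V)
  = 0.9544 + 1.0613 - 1.5488
  = 0.4669 bits

Yes. I(U;V) = 0.4669 bits, which is > 0.25 bits.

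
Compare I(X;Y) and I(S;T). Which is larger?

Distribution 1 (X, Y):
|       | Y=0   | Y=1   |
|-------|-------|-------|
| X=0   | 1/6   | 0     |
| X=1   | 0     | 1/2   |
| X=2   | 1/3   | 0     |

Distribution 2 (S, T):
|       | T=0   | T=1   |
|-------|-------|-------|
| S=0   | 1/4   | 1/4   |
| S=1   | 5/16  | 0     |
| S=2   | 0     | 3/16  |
Distribution 1 (X, Y):
Marginal P(X) (row sums):
  P(X=0) = 1/6 + 0 = 1/6
  P(X=1) = 0 + 1/2 = 1/2
  P(X=2) = 1/3 + 0 = 1/3
Marginal P(Y) (column sums):
  P(Y=0) = 1/6 + 0 + 1/3 = 1/2
  P(Y=1) = 0 + 1/2 + 0 = 1/2

H(X) = -[(1/6)·log₂(1/6) + (1/2)·log₂(1/2) + (1/3)·log₂(1/3)]
  = 0.4308 + 0.5000 + 0.5283
  = 1.4591 bits
H(Y) = -[(1/2)·log₂(1/2) + (1/2)·log₂(1/2)]
  = 0.5000 + 0.5000
  = 1.0000 bits
H(X,Y) = -[(1/6)·log₂(1/6) + (1/2)·log₂(1/2) + (1/3)·log₂(1/3)]
  = 0.4308 + 0.5000 + 0.5283
  = 1.4591 bits

I(X;Y) = H(X) + H(Y) - H(X,Y)
  = 1.4591 + 1.0000 - 1.4591
  = 1.0000 bits

Distribution 2 (S, T):
Marginal P(S) (row sums):
  P(S=0) = 1/4 + 1/4 = 1/2
  P(S=1) = 5/16 + 0 = 5/16
  P(S=2) = 0 + 3/16 = 3/16
Marginal P(T) (column sums):
  P(T=0) = 1/4 + 5/16 + 0 = 9/16
  P(T=1) = 1/4 + 0 + 3/16 = 7/16

H(S) = -[(1/2)·log₂(1/2) + (5/16)·log₂(5/16) + (3/16)·log₂(3/16)]
  = 0.5000 + 0.5244 + 0.4528
  = 1.4772 bits
H(T) = -[(9/16)·log₂(9/16) + (7/16)·log₂(7/16)]
  = 0.4669 + 0.5218
  = 0.9887 bits
H(S,T) = -[(1/4)·log₂(1/4) + (1/4)·log₂(1/4) + (5/16)·log₂(5/16) + (3/16)·log₂(3/16)]
  = 0.5000 + 0.5000 + 0.5244 + 0.4528
  = 1.9772 bits

I(S;T) = H(S) + H(T) - H(S,T)
  = 1.4772 + 0.9887 - 1.9772
  = 0.4887 bits

I(X;Y) = 1.0000 bits > I(S;T) = 0.4887 bits, so (X, Y) has the higher mutual information (stronger dependence).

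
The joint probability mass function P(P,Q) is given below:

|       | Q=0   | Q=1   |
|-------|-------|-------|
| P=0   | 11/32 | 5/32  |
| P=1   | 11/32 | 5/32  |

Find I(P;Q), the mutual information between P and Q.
Marginal P(P) (row sums):
  P(P=0) = 11/32 + 5/32 = 1/2
  P(P=1) = 11/32 + 5/32 = 1/2
Marginal P(Q) (column sums):
  P(Q=0) = 11/32 + 11/32 = 11/16
  P(Q=1) = 5/32 + 5/32 = 5/16

H(P) = -[(1/2)·log₂(1/2) + (1/2)·log₂(1/2)]
  = 0.5000 + 0.5000
  = 1.0000 bits
H(Q) = -[(11/16)·log₂(11/16) + (5/16)·log₂(5/16)]
  = 0.3716 + 0.5244
  = 0.8960 bits
H(P,Q) = -[(11/32)·log₂(11/32) + (5/32)·log₂(5/32) + (11/32)·log₂(11/32) + (5/32)·log₂(5/32)]
  = 0.5296 + 0.4184 + 0.5296 + 0.4184
  = 1.8960 bits

I(P;Q) = H(P) + H(Q) - H(P,Q)
  = 1.0000 + 0.8960 - 1.8960
  = 0.0000 bits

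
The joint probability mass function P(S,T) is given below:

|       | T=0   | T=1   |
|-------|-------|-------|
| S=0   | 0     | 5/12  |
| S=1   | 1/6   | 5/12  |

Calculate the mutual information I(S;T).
Marginal P(S) (row sums):
  P(S=0) = 0 + 5/12 = 5/12
  P(S=1) = 1/6 + 5/12 = 7/12
Marginal P(T) (column sums):
  P(T=0) = 0 + 1/6 = 1/6
  P(T=1) = 5/12 + 5/12 = 5/6

H(S) = -[(5/12)·log₂(5/12) + (7/12)·log₂(7/12)]
  = 0.5263 + 0.4536
  = 0.9799 bits
H(T) = -[(1/6)·log₂(1/6) + (5/6)·log₂(5/6)]
  = 0.4308 + 0.2192
  = 0.6500 bits
H(S,T) = -[(5/12)·log₂(5/12) + (1/6)·log₂(1/6) + (5/12)·log₂(5/12)]
  = 0.5263 + 0.4308 + 0.5263
  = 1.4834 bits

I(S;T) = H(S) + H(T) - H(S,T)
  = 0.9799 + 0.6500 - 1.4834
  = 0.1465 bits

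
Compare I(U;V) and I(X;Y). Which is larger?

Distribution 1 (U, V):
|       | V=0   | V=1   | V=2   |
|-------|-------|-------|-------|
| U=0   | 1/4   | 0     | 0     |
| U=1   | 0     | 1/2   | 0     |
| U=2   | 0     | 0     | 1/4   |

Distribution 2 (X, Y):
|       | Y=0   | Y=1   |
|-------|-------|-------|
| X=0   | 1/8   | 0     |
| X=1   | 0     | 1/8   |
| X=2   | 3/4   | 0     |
Distribution 1 (U, V):
Marginal P(U) (row sums):
  P(U=0) = 1/4 + 0 + 0 = 1/4
  P(U=1) = 0 + 1/2 + 0 = 1/2
  P(U=2) = 0 + 0 + 1/4 = 1/4
Marginal P(V) (column sums):
  P(V=0) = 1/4 + 0 + 0 = 1/4
  P(V=1) = 0 + 1/2 + 0 = 1/2
  P(V=2) = 0 + 0 + 1/4 = 1/4

H(U) = -[(1/4)·log₂(1/4) + (1/2)·log₂(1/2) + (1/4)·log₂(1/4)]
  = 0.5000 + 0.5000 + 0.5000
  = 1.5000 bits
H(V) = -[(1/4)·log₂(1/4) + (1/2)·log₂(1/2) + (1/4)·log₂(1/4)]
  = 0.5000 + 0.5000 + 0.5000
  = 1.5000 bits
H(U,V) = -[(1/4)·log₂(1/4) + (1/2)·log₂(1/2) + (1/4)·log₂(1/4)]
  = 0.5000 + 0.5000 + 0.5000
  = 1.5000 bits

I(U;V) = H(U) + H(V) - H(U,V)
  = 1.5000 + 1.5000 - 1.5000
  = 1.5000 bits

Distribution 2 (X, Y):
Marginal P(X) (row sums):
  P(X=0) = 1/8 + 0 = 1/8
  P(X=1) = 0 + 1/8 = 1/8
  P(X=2) = 3/4 + 0 = 3/4
Marginal P(Y) (column sums):
  P(Y=0) = 1/8 + 0 + 3/4 = 7/8
  P(Y=1) = 0 + 1/8 + 0 = 1/8

H(X) = -[(1/8)·log₂(1/8) + (1/8)·log₂(1/8) + (3/4)·log₂(3/4)]
  = 0.3750 + 0.3750 + 0.3113
  = 1.0613 bits
H(Y) = -[(7/8)·log₂(7/8) + (1/8)·log₂(1/8)]
  = 0.1686 + 0.3750
  = 0.5436 bits
H(X,Y) = -[(1/8)·log₂(1/8) + (1/8)·log₂(1/8) + (3/4)·log₂(3/4)]
  = 0.3750 + 0.3750 + 0.3113
  = 1.0613 bits

I(X;Y) = H(X) + H(Y) - H(X,Y)
  = 1.0613 + 0.5436 - 1.0613
  = 0.5436 bits

I(U;V) = 1.5000 bits > I(X;Y) = 0.5436 bits, so (U, V) has the higher mutual information (stronger dependence).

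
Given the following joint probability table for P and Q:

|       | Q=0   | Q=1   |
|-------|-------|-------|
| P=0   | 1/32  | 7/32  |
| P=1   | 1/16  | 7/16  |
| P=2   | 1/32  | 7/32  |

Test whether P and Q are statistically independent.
Marginal P(P) (row sums):
  P(P=0) = 1/32 + 7/32 = 1/4
  P(P=1) = 1/16 + 7/16 = 1/2
  P(P=2) = 1/32 + 7/32 = 1/4
Marginal P(Q) (column sums):
  P(Q=0) = 1/32 + 1/16 + 1/32 = 1/8
  P(Q=1) = 7/32 + 7/16 + 7/32 = 7/8

P and Q are independent iff P(P=i,Q=j) = P(P=i)·P(Q=j) for every cell.
  P(P=0)·P(Q=0) = 1/4 × 1/8 = 1/32 = P(P=0,Q=0) ✓
  P(P=0)·P(Q=1) = 1/4 × 7/8 = 7/32 = P(P=0,Q=1) ✓
  P(P=1)·P(Q=0) = 1/2 × 1/8 = 1/16 = P(P=1,Q=0) ✓
  P(P=1)·P(Q=1) = 1/2 × 7/8 = 7/16 = P(P=1,Q=1) ✓
  P(P=2)·P(Q=0) = 1/4 × 1/8 = 1/32 = P(P=2,Q=0) ✓
  P(P=2)·P(Q=1) = 1/4 × 7/8 = 7/32 = P(P=2,Q=1) ✓

Yes, P and Q are independent: every cell factors, so I(P;Q) = 0 bits.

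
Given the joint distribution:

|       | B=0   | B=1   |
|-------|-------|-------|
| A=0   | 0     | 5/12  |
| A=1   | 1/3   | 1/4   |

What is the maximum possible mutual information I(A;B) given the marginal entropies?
The upper bound on mutual information is I(A;B) ≤ min(H(A), H(B)).

Marginal P(A) (row sums):
  P(A=0) = 0 + 5/12 = 5/12
  P(A=1) = 1/3 + 1/4 = 7/12
Marginal P(B) (column sums):
  P(B=0) = 0 + 1/3 = 1/3
  P(B=1) = 5/12 + 1/4 = 2/3

H(A) = -[(5/12)·log₂(5/12) + (7/12)·log₂(7/12)]
  = 0.5263 + 0.4536
  = 0.9799 bits
H(B) = -[(1/3)·log₂(1/3) + (2/3)·log₂(2/3)]
  = 0.5283 + 0.3900
  = 0.9183 bits

Maximum possible I(A;B) = min(0.9799, 0.9183) = 0.9183 bits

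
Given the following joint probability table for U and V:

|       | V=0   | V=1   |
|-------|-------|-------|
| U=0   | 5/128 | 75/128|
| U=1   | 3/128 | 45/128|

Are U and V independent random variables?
Marginal P(U) (row sums):
  P(U=0) = 5/128 + 75/128 = 5/8
  P(U=1) = 3/128 + 45/128 = 3/8
Marginal P(V) (column sums):
  P(V=0) = 5/128 + 3/128 = 1/16
  P(V=1) = 75/128 + 45/128 = 15/16

U and V are independent iff P(U=i,V=j) = P(U=i)·P(V=j) for every cell.
  P(U=0)·P(V=0) = 5/8 × 1/16 = 5/128 = P(U=0,V=0) ✓
  P(U=0)·P(V=1) = 5/8 × 15/16 = 75/128 = P(U=0,V=1) ✓
  P(U=1)·P(V=0) = 3/8 × 1/16 = 3/128 = P(U=1,V=0) ✓
  P(U=1)·P(V=1) = 3/8 × 15/16 = 45/128 = P(U=1,V=1) ✓

Yes, U and V are independent: every cell factors, so I(U;V) = 0 bits.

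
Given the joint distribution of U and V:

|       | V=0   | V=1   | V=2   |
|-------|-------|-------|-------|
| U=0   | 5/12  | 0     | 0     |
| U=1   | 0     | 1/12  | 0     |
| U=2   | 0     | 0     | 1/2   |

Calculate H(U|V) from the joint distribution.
Marginal P(V) (column sums):
  P(V=0) = 5/12 + 0 + 0 = 5/12
  P(V=1) = 0 + 1/12 + 0 = 1/12
  P(V=2) = 0 + 0 + 1/2 = 1/2

H(U|V) = -Σ P(U,V)·log₂ P(U|V), where P(U|V) = P(U,V) / P(V)
  (cells with P(U,V) = 0 contribute 0)
  (U=0,V=0): P(U|V) = (5/12)/(5/12) = 1;  -(5/12)·log₂(1) = 0.0000
  (U=1,V=1): P(U|V) = (1/12)/(1/12) = 1;  -(1/12)·log₂(1) = 0.0000
  (U=2,V=2): P(U|V) = (1/2)/(1/2) = 1;  -(1/2)·log₂(1) = 0.0000
H(U|V) = 0.0000 + 0.0000 + 0.0000
  = 0.0000 bits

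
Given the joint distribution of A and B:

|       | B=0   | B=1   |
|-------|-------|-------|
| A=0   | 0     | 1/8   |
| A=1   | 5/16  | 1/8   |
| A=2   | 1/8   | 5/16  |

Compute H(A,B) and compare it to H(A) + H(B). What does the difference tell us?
Marginal P(A) (row sums):
  P(A=0) = 0 + 1/8 = 1/8
  P(A=1) = 5/16 + 1/8 = 7/16
  P(A=2) = 1/8 + 5/16 = 7/16
Marginal P(B) (column sums):
  P(B=0) = 0 + 5/16 + 1/8 = 7/16
  P(B=1) = 1/8 + 1/8 + 5/16 = 9/16

H(A,B) = -[(1/8)·log₂(1/8) + (5/16)·log₂(5/16) + (1/8)·log₂(1/8) + (1/8)·log₂(1/8) + (5/16)·log₂(5/16)]
  = 0.3750 + 0.5244 + 0.3750 + 0.3750 + 0.5244
  = 2.1738 bits
H(A) = -[(1/8)·log₂(1/8) + (7/16)·log₂(7/16) + (7/16)·log₂(7/16)]
  = 0.3750 + 0.5218 + 0.5218
  = 1.4186 bits
H(B) = -[(7/16)·log₂(7/16) + (9/16)·log₂(9/16)]
  = 0.5218 + 0.4669
  = 0.9887 bits

H(A) + H(B) = 1.4186 + 0.9887 = 2.4073 bits
Difference: H(A) + H(B) - H(A,B) = 2.4073 - 2.1738 = 0.2335 bits = I(A;B)

The difference is the mutual information; it is positive here, so A and B are dependent (knowing one reduces uncertainty about the other by 0.2335 bits).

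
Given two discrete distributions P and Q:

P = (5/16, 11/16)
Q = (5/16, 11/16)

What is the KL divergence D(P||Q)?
D(P||Q) = Σ P(i) log₂(P(i)/Q(i))
  i=0: (5/16) × log₂((5/16)/(5/16)) = (5/16) × log₂(1) = 0.0000
  i=1: (11/16) × log₂((11/16)/(11/16)) = (11/16) × log₂(1) = 0.0000
D(P||Q) = 0.0000 + 0.0000
  = 0.0000 bits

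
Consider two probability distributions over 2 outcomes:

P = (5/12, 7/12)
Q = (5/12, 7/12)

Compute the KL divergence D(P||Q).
D(P||Q) = Σ P(i) log₂(P(i)/Q(i))
  i=0: (5/12) × log₂((5/12)/(5/12)) = (5/12) × log₂(1) = 0.0000
  i=1: (7/12) × log₂((7/12)/(7/12)) = (7/12) × log₂(1) = 0.0000
D(P||Q) = 0.0000 + 0.0000
  = 0.0000 bits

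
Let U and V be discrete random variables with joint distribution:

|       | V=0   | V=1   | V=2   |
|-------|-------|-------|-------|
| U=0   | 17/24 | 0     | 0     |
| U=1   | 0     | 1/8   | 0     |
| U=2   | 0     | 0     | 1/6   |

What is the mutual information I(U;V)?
Marginal P(U) (row sums):
  P(U=0) = 17/24 + 0 + 0 = 17/24
  P(U=1) = 0 + 1/8 + 0 = 1/8
  P(U=2) = 0 + 0 + 1/6 = 1/6
Marginal P(V) (column sums):
  P(V=0) = 17/24 + 0 + 0 = 17/24
  P(V=1) = 0 + 1/8 + 0 = 1/8
  P(V=2) = 0 + 0 + 1/6 = 1/6

H(U) = -[(17/24)·log₂(17/24) + (1/8)·log₂(1/8) + (1/6)·log₂(1/6)]
  = 0.3524 + 0.3750 + 0.4308
  = 1.1582 bits
H(V) = -[(17/24)·log₂(17/24) + (1/8)·log₂(1/8) + (1/6)·log₂(1/6)]
  = 0.3524 + 0.3750 + 0.4308
  = 1.1582 bits
H(U,V) = -[(17/24)·log₂(17/24) + (1/8)·log₂(1/8) + (1/6)·log₂(1/6)]
  = 0.3524 + 0.3750 + 0.4308
  = 1.1582 bits

I(U;V) = H(U) + H(V) - H(U,V)
  = 1.1582 + 1.1582 - 1.1582
  = 1.1582 bits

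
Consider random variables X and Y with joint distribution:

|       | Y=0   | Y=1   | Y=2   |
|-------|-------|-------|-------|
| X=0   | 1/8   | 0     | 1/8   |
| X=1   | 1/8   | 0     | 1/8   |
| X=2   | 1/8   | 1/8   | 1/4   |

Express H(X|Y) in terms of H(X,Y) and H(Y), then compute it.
H(X|Y) = H(X,Y) - H(Y)

Marginal P(Y) (column sums):
  P(Y=0) = 1/8 + 1/8 + 1/8 = 3/8
  P(Y=1) = 0 + 0 + 1/8 = 1/8
  P(Y=2) = 1/8 + 1/8 + 1/4 = 1/2

H(X,Y) = -[(1/8)·log₂(1/8) + (1/8)·log₂(1/8) + (1/8)·log₂(1/8) + (1/8)·log₂(1/8) + (1/8)·log₂(1/8) + (1/8)·log₂(1/8) + (1/4)·log₂(1/4)]
  = 0.3750 + 0.3750 + 0.3750 + 0.3750 + 0.3750 + 0.3750 + 0.5000
  = 2.7500 bits
H(Y) = -[(3/8)·log₂(3/8) + (1/8)·log₂(1/8) + (1/2)·log₂(1/2)]
  = 0.5306 + 0.3750 + 0.5000
  = 1.4056 bits

H(X|Y) = 2.7500 - 1.4056 = 1.3444 bits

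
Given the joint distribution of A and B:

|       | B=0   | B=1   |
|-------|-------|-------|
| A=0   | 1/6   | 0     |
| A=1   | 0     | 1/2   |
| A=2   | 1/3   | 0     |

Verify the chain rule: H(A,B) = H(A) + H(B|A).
Left side:
H(A,B) = -[(1/6)·log₂(1/6) + (1/2)·log₂(1/2) + (1/3)·log₂(1/3)]
  = 0.4308 + 0.5000 + 0.5283
  = 1.4591 bits

Right side:
Marginal P(A) (row sums):
  P(A=0) = 1/6 + 0 = 1/6
  P(A=1) = 0 + 1/2 = 1/2
  P(A=2) = 1/3 + 0 = 1/3
H(A) = -[(1/6)·log₂(1/6) + (1/2)·log₂(1/2) + (1/3)·log₂(1/3)]
  = 0.4308 + 0.5000 + 0.5283
  = 1.4591 bits
H(B|A) = -Σ P(A,B)·log₂ P(B|A), where P(B|A) = P(A,B) / P(A)
  (cells with P(A,B) = 0 contribute 0)
  (A=0,B=0): P(B|A) = (1/6)/(1/6) = 1;  -(1/6)·log₂(1) = 0.0000
  (A=1,B=1): P(B|A) = (1/2)/(1/2) = 1;  -(1/2)·log₂(1) = 0.0000
  (A=2,B=0): P(B|A) = (1/3)/(1/3) = 1;  -(1/3)·log₂(1) = 0.0000
H(B|A) = 0.0000 + 0.0000 + 0.0000
  = 0.0000 bits
H(A) + H(B|A) = 1.4591 + 0.0000 = 1.4591 bits

Both sides equal 1.4591 bits, so the chain rule holds ✓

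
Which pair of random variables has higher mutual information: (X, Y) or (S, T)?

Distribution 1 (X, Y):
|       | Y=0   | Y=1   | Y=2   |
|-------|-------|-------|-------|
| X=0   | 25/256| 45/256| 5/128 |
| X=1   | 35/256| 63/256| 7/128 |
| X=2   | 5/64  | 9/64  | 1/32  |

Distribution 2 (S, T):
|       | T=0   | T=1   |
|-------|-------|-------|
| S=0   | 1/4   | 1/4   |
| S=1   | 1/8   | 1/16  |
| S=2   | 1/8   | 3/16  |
Distribution 1 (X, Y):
Marginal P(X) (row sums):
  P(X=0) = 25/256 + 45/256 + 5/128 = 5/16
  P(X=1) = 35/256 + 63/256 + 7/128 = 7/16
  P(X=2) = 5/64 + 9/64 + 1/32 = 1/4
Marginal P(Y) (column sums):
  P(Y=0) = 25/256 + 35/256 + 5/64 = 5/16
  P(Y=1) = 45/256 + 63/256 + 9/64 = 9/16
  P(Y=2) = 5/128 + 7/128 + 1/32 = 1/8

H(X) = -[(5/16)·log₂(5/16) + (7/16)·log₂(7/16) + (1/4)·log₂(1/4)]
  = 0.5244 + 0.5218 + 0.5000
  = 1.5462 bits
H(Y) = -[(5/16)·log₂(5/16) + (9/16)·log₂(9/16) + (1/8)·log₂(1/8)]
  = 0.5244 + 0.4669 + 0.3750
  = 1.3663 bits
H(X,Y) = -[(25/256)·log₂(25/256) + (45/256)·log₂(45/256) + (5/128)·log₂(5/128) + (35/256)·log₂(35/256) + (63/256)·log₂(63/256) + (7/128)·log₂(7/128) + (5/64)·log₂(5/64) + (9/64)·log₂(9/64) + (1/32)·log₂(1/32)]
  = 0.3277 + 0.4409 + 0.1827 + 0.3925 + 0.4978 + 0.2293 + 0.2873 + 0.3980 + 0.1563
  = 2.9125 bits

I(X;Y) = H(X) + H(Y) - H(X,Y)
  = 1.5462 + 1.3663 - 2.9125
  = 0.0000 bits

Distribution 2 (S, T):
Marginal P(S) (row sums):
  P(S=0) = 1/4 + 1/4 = 1/2
  P(S=1) = 1/8 + 1/16 = 3/16
  P(S=2) = 1/8 + 3/16 = 5/16
Marginal P(T) (column sums):
  P(T=0) = 1/4 + 1/8 + 1/8 = 1/2
  P(T=1) = 1/4 + 1/16 + 3/16 = 1/2

H(S) = -[(1/2)·log₂(1/2) + (3/16)·log₂(3/16) + (5/16)·log₂(5/16)]
  = 0.5000 + 0.4528 + 0.5244
  = 1.4772 bits
H(T) = -[(1/2)·log₂(1/2) + (1/2)·log₂(1/2)]
  = 0.5000 + 0.5000
  = 1.0000 bits
H(S,T) = -[(1/4)·log₂(1/4) + (1/4)·log₂(1/4) + (1/8)·log₂(1/8) + (1/16)·log₂(1/16) + (1/8)·log₂(1/8) + (3/16)·log₂(3/16)]
  = 0.5000 + 0.5000 + 0.3750 + 0.2500 + 0.3750 + 0.4528
  = 2.4528 bits

I(S;T) = H(S) + H(T) - H(S,T)
  = 1.4772 + 1.0000 - 2.4528
  = 0.0244 bits

I(S;T) = 0.0244 bits > I(X;Y) = 0.0000 bits, so (S, T) has the higher mutual information (stronger dependence).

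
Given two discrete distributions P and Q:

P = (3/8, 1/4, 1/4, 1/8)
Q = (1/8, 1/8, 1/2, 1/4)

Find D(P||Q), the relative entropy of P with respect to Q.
D(P||Q) = Σ P(i) log₂(P(i)/Q(i))
  i=0: (3/8) × log₂((3/8)/(1/8)) = (3/8) × log₂(3) = 0.5944
  i=1: (1/4) × log₂((1/4)/(1/8)) = (1/4) × log₂(2) = 0.2500
  i=2: (1/4) × log₂((1/4)/(1/2)) = (1/4) × log₂(1/2) = -0.2500
  i=3: (1/8) × log₂((1/8)/(1/4)) = (1/8) × log₂(1/2) = -0.1250
D(P||Q) = 0.5944 + 0.2500 - 0.2500 - 0.1250
  = 0.4694 bits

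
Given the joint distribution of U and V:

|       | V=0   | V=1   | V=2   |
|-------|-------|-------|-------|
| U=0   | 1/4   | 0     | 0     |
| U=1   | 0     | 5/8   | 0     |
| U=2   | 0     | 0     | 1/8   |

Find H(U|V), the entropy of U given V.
Marginal P(V) (column sums):
  P(V=0) = 1/4 + 0 + 0 = 1/4
  P(V=1) = 0 + 5/8 + 0 = 5/8
  P(V=2) = 0 + 0 + 1/8 = 1/8

H(U|V) = -Σ P(U,V)·log₂ P(U|V), where P(U|V) = P(U,V) / P(V)
  (cells with P(U,V) = 0 contribute 0)
  (U=0,V=0): P(U|V) = (1/4)/(1/4) = 1;  -(1/4)·log₂(1) = 0.0000
  (U=1,V=1): P(U|V) = (5/8)/(5/8) = 1;  -(5/8)·log₂(1) = 0.0000
  (U=2,V=2): P(U|V) = (1/8)/(1/8) = 1;  -(1/8)·log₂(1) = 0.0000
H(U|V) = 0.0000 + 0.0000 + 0.0000
  = 0.0000 bits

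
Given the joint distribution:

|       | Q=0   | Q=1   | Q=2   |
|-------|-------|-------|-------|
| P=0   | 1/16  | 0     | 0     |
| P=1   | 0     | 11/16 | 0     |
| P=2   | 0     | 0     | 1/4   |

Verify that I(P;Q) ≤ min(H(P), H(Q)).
Marginal P(P) (row sums):
  P(P=0) = 1/16 + 0 + 0 = 1/16
  P(P=1) = 0 + 11/16 + 0 = 11/16
  P(P=2) = 0 + 0 + 1/4 = 1/4
Marginal P(Q) (column sums):
  P(Q=0) = 1/16 + 0 + 0 = 1/16
  P(Q=1) = 0 + 11/16 + 0 = 11/16
  P(Q=2) = 0 + 0 + 1/4 = 1/4

H(P) = -[(1/16)·log₂(1/16) + (11/16)·log₂(11/16) + (1/4)·log₂(1/4)]
  = 0.2500 + 0.3716 + 0.5000
  = 1.1216 bits
H(Q) = -[(1/16)·log₂(1/16) + (11/16)·log₂(11/16) + (1/4)·log₂(1/4)]
  = 0.2500 + 0.3716 + 0.5000
  = 1.1216 bits
H(P,Q) = -[(1/16)·log₂(1/16) + (11/16)·log₂(11/16) + (1/4)·log₂(1/4)]
  = 0.2500 + 0.3716 + 0.5000
  = 1.1216 bits

I(P;Q) = H(P) + H(Q) - H(P,Q)
  = 1.1216 + 1.1216 - 1.1216
  = 1.1216 bits

min(H(P), H(Q)) = min(1.1216, 1.1216) = 1.1216 bits
Since 1.1216 ≤ 1.1216, the bound is satisfied ✓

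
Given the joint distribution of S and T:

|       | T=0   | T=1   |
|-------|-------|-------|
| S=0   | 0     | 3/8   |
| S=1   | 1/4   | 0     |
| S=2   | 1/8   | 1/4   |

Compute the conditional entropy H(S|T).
Marginal P(T) (column sums):
  P(T=0) = 0 + 1/4 + 1/8 = 3/8
  P(T=1) = 3/8 + 0 + 1/4 = 5/8

H(S|T) = -Σ P(S,T)·log₂ P(S|T), where P(S|T) = P(S,T) / P(T)
  (cells with P(S,T) = 0 contribute 0)
  (S=0,T=1): P(S|T) = (3/8)/(5/8) = 3/5;  -(3/8)·log₂(3/5) = 0.2764
  (S=1,T=0): P(S|T) = (1/4)/(3/8) = 2/3;  -(1/4)·log₂(2/3) = 0.1462
  (S=2,T=0): P(S|T) = (1/8)/(3/8) = 1/3;  -(1/8)·log₂(1/3) = 0.1981
  (S=2,T=1): P(S|T) = (1/4)/(5/8) = 2/5;  -(1/4)·log₂(2/5) = 0.3305
H(S|T) = 0.2764 + 0.1462 + 0.1981 + 0.3305
  = 0.9512 bits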